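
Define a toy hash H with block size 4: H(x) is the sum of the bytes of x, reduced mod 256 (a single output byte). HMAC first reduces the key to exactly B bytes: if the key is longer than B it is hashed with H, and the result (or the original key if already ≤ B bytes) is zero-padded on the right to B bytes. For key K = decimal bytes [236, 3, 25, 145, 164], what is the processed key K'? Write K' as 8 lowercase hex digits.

|K| = 5 > B = 4, so first hash the key.
H(K): sum = 236+3+25+145+164 = 573; mod 256 = 61 → 3d.
Zero-pad H(K) = 3d to 4 bytes: K' = 3d 00 00 00.

3d000000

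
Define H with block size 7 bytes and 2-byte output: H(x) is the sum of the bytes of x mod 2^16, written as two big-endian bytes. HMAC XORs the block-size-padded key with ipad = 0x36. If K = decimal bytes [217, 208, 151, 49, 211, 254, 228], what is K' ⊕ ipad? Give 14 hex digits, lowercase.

Key decimal bytes [217, 208, 151, 49, 211, 254, 228] = d9 d0 97 31 d3 fe e4 is exactly B = 7 bytes: K' = d9 d0 97 31 d3 fe e4.
XOR each byte with 0x36: d9⊕36=ef, d0⊕36=e6, 97⊕36=a1, 31⊕36=07, d3⊕36=e5, fe⊕36=c8, e4⊕36=d2.

efe6a107e5c8d2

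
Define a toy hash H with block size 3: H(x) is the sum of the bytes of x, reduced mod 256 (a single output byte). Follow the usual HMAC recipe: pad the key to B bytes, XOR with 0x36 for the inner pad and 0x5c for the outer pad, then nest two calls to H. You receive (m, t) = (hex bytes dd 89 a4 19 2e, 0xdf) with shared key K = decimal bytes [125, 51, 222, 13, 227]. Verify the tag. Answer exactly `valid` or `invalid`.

valid

Key decimal bytes [125, 51, 222, 13, 227] = 7d 33 de 0d e3 is 5 bytes > B = 3, so hash it first: H(key) = 7e, then zero-pad to 3 bytes: K' = 7e 00 00.
K' ⊕ ipad = 48 36 36; K' ⊕ opad = 22 5c 5c.
Inner hash: sum = 72+54+54+221+137+164+25+46 = 773; mod 256 = 5 → 05.
Outer hash (recomputed tag): sum = 34+92+92+5 = 223 → df.
Recomputed tag = df; claimed = df → match.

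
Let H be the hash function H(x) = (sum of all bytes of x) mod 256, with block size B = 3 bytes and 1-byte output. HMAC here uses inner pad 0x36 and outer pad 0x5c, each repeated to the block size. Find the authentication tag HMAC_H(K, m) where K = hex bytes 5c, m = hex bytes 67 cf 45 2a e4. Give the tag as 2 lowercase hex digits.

17

Key hex bytes 5c is 1 byte ≤ B = 3; zero-pad to 3 bytes: K' = 5c 00 00.
K' ⊕ ipad = 6a 36 36.  K' ⊕ opad = 00 5c 5c.
Inner input = (K'⊕ipad) ∥ m = 6a 36 36 ∥ 67 cf 45 2a e4.
Inner hash: sum = 106+54+54+103+207+69+42+228 = 863; mod 256 = 95 → 5f.
Outer input = (K'⊕opad) ∥ inner = 00 5c 5c ∥ 5f.
Outer hash (tag): sum = 0+92+92+95 = 279; mod 256 = 23 → 17.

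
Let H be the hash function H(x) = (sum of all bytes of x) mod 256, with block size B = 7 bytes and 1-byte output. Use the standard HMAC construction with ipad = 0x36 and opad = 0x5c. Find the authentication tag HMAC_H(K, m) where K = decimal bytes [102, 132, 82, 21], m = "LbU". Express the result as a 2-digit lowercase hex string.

ab

Key decimal bytes [102, 132, 82, 21] = 66 84 52 15 is 4 bytes ≤ B = 7; zero-pad to 7 bytes: K' = 66 84 52 15 00 00 00.
K' ⊕ ipad = 50 b2 64 23 36 36 36.  K' ⊕ opad = 3a d8 0e 49 5c 5c 5c.
Inner input = (K'⊕ipad) ∥ m = 50 b2 64 23 36 36 36 ∥ 4c 62 55.
Inner hash: sum = 80+178+100+35+54+54+54+76+98+85 = 814; mod 256 = 46 → 2e.
Outer input = (K'⊕opad) ∥ inner = 3a d8 0e 49 5c 5c 5c ∥ 2e.
Outer hash (tag): sum = 58+216+14+73+92+92+92+46 = 683; mod 256 = 171 → ab.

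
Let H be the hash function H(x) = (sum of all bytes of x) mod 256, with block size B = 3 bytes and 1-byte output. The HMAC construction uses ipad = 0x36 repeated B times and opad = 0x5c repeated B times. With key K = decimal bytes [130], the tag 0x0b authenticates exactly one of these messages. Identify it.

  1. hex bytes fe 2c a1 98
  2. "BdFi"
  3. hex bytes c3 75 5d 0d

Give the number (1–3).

2

Key decimal bytes [130] = 82 is 1 byte ≤ B = 3; zero-pad to 3 bytes: K' = 82 00 00.
K' ⊕ ipad = b4 36 36; K' ⊕ opad = de 5c 5c.
m1: inner = H(b4 36 36 fe 2c a1 98) = 83; tag = H(de 5c 5c 83) = 19
m2: inner = H(b4 36 36 42 64 46 69) = 75; tag = H(de 5c 5c 75) = 0b ← matches
m3: inner = H(b4 36 36 c3 75 5d 0d) = c2; tag = H(de 5c 5c c2) = 58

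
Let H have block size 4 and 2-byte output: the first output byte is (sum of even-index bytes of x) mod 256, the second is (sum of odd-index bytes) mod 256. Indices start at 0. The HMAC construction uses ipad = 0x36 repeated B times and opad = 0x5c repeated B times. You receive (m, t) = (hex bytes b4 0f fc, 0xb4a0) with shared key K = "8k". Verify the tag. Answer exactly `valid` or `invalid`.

Key "8k" = 38 6b is 2 bytes ≤ B = 4; zero-pad to 4 bytes: K' = 38 6b 00 00.
K' ⊕ ipad = 0e 5d 36 36; K' ⊕ opad = 64 37 5c 5c.
Inner hash: even-index sum = 500 mod 256 = 244; odd-index sum = 162 mod 256 = 162 → f4 a2.
Outer hash (recomputed tag): even-index sum = 436 mod 256 = 180; odd-index sum = 309 mod 256 = 53 → b4 35.
Recomputed tag = b435; claimed = b4a0 → mismatch.

invalid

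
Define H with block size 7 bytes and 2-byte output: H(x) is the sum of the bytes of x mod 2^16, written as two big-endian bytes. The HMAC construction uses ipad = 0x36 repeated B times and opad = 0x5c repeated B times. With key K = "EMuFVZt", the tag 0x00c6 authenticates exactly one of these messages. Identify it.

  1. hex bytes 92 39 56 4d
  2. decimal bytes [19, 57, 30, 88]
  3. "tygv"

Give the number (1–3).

1

Key "EMuFVZt" = 45 4d 75 46 56 5a 74 is exactly B = 7 bytes: K' = 45 4d 75 46 56 5a 74.
K' ⊕ ipad = 73 7b 43 70 60 6c 42; K' ⊕ opad = 19 11 29 1a 0a 06 28.
m1: inner = H(73 7b 43 70 60 6c 42 92 39 56 4d) = 04 1d; tag = H(19 11 29 1a 0a 06 28 04 1d) = 00c6 ← matches
m2: inner = H(73 7b 43 70 60 6c 42 13 39 1e 58) = 03 71; tag = H(19 11 29 1a 0a 06 28 03 71) = 0119
m3: inner = H(73 7b 43 70 60 6c 42 74 79 67 76) = 04 79; tag = H(19 11 29 1a 0a 06 28 04 79) = 0122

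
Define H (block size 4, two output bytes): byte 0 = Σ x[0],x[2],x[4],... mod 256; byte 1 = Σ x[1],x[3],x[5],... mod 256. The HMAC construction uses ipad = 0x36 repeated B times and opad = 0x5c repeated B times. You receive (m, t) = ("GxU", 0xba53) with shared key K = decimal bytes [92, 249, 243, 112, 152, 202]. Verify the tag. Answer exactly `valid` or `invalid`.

Key decimal bytes [92, 249, 243, 112, 152, 202] = 5c f9 f3 70 98 ca is 6 bytes > B = 4, so hash it first: H(key) = e7 33, then zero-pad to 4 bytes: K' = e7 33 00 00.
K' ⊕ ipad = d1 05 36 36; K' ⊕ opad = bb 6f 5c 5c.
Inner hash: even-index sum = 419 mod 256 = 163; odd-index sum = 179 mod 256 = 179 → a3 b3.
Outer hash (recomputed tag): even-index sum = 442 mod 256 = 186; odd-index sum = 382 mod 256 = 126 → ba 7e.
Recomputed tag = ba7e; claimed = ba53 → mismatch.

invalid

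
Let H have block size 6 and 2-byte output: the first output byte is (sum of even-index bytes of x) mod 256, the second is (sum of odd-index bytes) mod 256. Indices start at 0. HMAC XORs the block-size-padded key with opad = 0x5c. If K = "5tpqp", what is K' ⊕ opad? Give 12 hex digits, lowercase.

69282c2d2c5c

Key "5tpqp" = 35 74 70 71 70 is 5 bytes ≤ B = 6; zero-pad to 6 bytes: K' = 35 74 70 71 70 00.
XOR each byte with 0x5c: 35⊕5c=69, 74⊕5c=28, 70⊕5c=2c, 71⊕5c=2d, 70⊕5c=2c, 00⊕5c=5c.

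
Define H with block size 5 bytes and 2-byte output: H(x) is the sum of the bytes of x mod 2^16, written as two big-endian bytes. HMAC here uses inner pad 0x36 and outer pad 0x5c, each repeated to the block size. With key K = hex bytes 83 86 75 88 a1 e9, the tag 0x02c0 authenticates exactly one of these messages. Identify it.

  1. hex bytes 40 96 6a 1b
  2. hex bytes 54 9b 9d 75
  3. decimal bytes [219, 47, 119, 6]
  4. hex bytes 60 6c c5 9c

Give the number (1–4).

2

Key hex bytes 83 86 75 88 a1 e9 is 6 bytes > B = 5, so hash it first: H(key) = 03 90, then zero-pad to 5 bytes: K' = 03 90 00 00 00.
K' ⊕ ipad = 35 a6 36 36 36; K' ⊕ opad = 5f cc 5c 5c 5c.
m1: inner = H(35 a6 36 36 36 40 96 6a 1b) = 02 d8; tag = H(5f cc 5c 5c 5c 02 d8) = 0319
m2: inner = H(35 a6 36 36 36 54 9b 9d 75) = 03 7e; tag = H(5f cc 5c 5c 5c 03 7e) = 02c0 ← matches
m3: inner = H(35 a6 36 36 36 db 2f 77 06) = 03 04; tag = H(5f cc 5c 5c 5c 03 04) = 0246
m4: inner = H(35 a6 36 36 36 60 6c c5 9c) = 03 aa; tag = H(5f cc 5c 5c 5c 03 aa) = 02ec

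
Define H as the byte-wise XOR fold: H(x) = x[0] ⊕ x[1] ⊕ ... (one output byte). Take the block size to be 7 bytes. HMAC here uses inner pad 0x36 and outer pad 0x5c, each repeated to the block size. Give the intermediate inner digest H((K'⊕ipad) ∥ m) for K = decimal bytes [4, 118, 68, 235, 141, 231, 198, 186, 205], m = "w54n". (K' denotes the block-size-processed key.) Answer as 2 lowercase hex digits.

Key decimal bytes [4, 118, 68, 235, 141, 231, 198, 186, 205] = 04 76 44 eb 8d e7 c6 ba cd is 9 bytes > B = 7, so hash it first: H(key) = 06, then zero-pad to 7 bytes: K' = 06 00 00 00 00 00 00.
K' ⊕ ipad = 30 36 36 36 36 36 36.
Inner input = 30 36 36 36 36 36 36 ∥ 77 35 34 6e.
Inner hash: XOR 30⊕36⊕36⊕36⊕36⊕36⊕36⊕77⊕35⊕34⊕6e = 28.

28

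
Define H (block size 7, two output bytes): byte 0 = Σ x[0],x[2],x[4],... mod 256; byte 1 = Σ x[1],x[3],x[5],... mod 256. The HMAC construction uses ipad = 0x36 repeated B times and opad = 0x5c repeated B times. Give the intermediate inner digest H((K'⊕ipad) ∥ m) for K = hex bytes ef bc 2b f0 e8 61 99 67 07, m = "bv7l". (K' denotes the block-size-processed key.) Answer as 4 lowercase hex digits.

1847

Key hex bytes ef bc 2b f0 e8 61 99 67 07 is 9 bytes > B = 7, so hash it first: H(key) = a2 74, then zero-pad to 7 bytes: K' = a2 74 00 00 00 00 00.
K' ⊕ ipad = 94 42 36 36 36 36 36.
Inner input = 94 42 36 36 36 36 36 ∥ 62 76 37 6c.
Inner hash: even-index sum = 536 mod 256 = 24; odd-index sum = 327 mod 256 = 71 → 18 47.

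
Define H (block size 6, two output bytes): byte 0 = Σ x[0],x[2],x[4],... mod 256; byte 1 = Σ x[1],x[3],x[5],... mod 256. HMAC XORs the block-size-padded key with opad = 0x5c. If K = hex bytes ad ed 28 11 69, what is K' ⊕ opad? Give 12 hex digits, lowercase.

f1b1744d355c

Key hex bytes ad ed 28 11 69 is 5 bytes ≤ B = 6; zero-pad to 6 bytes: K' = ad ed 28 11 69 00.
XOR each byte with 0x5c: ad⊕5c=f1, ed⊕5c=b1, 28⊕5c=74, 11⊕5c=4d, 69⊕5c=35, 00⊕5c=5c.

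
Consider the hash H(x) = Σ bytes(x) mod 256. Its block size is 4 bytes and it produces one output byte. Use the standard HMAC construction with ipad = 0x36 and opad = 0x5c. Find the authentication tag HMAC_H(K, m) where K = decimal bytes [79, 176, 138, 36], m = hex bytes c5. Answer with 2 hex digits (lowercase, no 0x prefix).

Key decimal bytes [79, 176, 138, 36] = 4f b0 8a 24 is exactly B = 4 bytes: K' = 4f b0 8a 24.
K' ⊕ ipad = 79 86 bc 12.  K' ⊕ opad = 13 ec d6 78.
Inner input = (K'⊕ipad) ∥ m = 79 86 bc 12 ∥ c5.
Inner hash: sum = 121+134+188+18+197 = 658; mod 256 = 146 → 92.
Outer input = (K'⊕opad) ∥ inner = 13 ec d6 78 ∥ 92.
Outer hash (tag): sum = 19+236+214+120+146 = 735; mod 256 = 223 → df.

df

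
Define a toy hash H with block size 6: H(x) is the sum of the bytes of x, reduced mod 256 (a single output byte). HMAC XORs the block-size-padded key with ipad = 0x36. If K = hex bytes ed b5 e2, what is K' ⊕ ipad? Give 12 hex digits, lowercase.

Key hex bytes ed b5 e2 is 3 bytes ≤ B = 6; zero-pad to 6 bytes: K' = ed b5 e2 00 00 00.
XOR each byte with 0x36: ed⊕36=db, b5⊕36=83, e2⊕36=d4, 00⊕36=36, 00⊕36=36, 00⊕36=36.

db83d4363636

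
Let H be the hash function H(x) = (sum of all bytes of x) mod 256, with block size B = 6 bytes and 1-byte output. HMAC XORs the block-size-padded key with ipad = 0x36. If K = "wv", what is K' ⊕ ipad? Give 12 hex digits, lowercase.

414036363636

Key "wv" = 77 76 is 2 bytes ≤ B = 6; zero-pad to 6 bytes: K' = 77 76 00 00 00 00.
XOR each byte with 0x36: 77⊕36=41, 76⊕36=40, 00⊕36=36, 00⊕36=36, 00⊕36=36, 00⊕36=36.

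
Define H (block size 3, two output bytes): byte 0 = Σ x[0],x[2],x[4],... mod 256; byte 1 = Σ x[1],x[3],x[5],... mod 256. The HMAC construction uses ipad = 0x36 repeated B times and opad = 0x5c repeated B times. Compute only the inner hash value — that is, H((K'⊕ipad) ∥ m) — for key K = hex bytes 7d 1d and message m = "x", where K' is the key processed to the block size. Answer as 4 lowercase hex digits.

81a3

Key hex bytes 7d 1d is 2 bytes ≤ B = 3; zero-pad to 3 bytes: K' = 7d 1d 00.
K' ⊕ ipad = 4b 2b 36.
Inner input = 4b 2b 36 ∥ 78.
Inner hash: even-index sum = 129 mod 256 = 129; odd-index sum = 163 mod 256 = 163 → 81 a3.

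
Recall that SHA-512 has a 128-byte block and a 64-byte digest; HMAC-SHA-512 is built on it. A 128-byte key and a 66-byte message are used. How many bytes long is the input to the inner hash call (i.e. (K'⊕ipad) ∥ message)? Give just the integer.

194

Key is 128 ≤ 128 bytes, zero-padded: |K'| = 128.
Inner input = (K'⊕ipad) ∥ m → 128 + 66 = 194 bytes.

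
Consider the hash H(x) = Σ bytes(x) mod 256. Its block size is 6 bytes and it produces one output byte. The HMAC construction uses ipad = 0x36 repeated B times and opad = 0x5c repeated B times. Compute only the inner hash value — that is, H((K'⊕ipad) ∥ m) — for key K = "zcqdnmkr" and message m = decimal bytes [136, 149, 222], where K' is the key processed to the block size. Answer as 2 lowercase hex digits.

Key "zcqdnmkr" = 7a 63 71 64 6e 6d 6b 72 is 8 bytes > B = 6, so hash it first: H(key) = 6a, then zero-pad to 6 bytes: K' = 6a 00 00 00 00 00.
K' ⊕ ipad = 5c 36 36 36 36 36.
Inner input = 5c 36 36 36 36 36 ∥ 88 95 de.
Inner hash: sum = 92+54+54+54+54+54+136+149+222 = 869; mod 256 = 101 → 65.

65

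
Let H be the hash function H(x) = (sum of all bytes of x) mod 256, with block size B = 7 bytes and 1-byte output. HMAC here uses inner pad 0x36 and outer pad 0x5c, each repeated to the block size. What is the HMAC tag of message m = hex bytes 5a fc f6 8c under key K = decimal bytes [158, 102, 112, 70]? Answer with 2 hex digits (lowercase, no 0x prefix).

Key decimal bytes [158, 102, 112, 70] = 9e 66 70 46 is 4 bytes ≤ B = 7; zero-pad to 7 bytes: K' = 9e 66 70 46 00 00 00.
K' ⊕ ipad = a8 50 46 70 36 36 36.  K' ⊕ opad = c2 3a 2c 1a 5c 5c 5c.
Inner input = (K'⊕ipad) ∥ m = a8 50 46 70 36 36 36 ∥ 5a fc f6 8c.
Inner hash: sum = 168+80+70+112+54+54+54+90+252+246+140 = 1320; mod 256 = 40 → 28.
Outer input = (K'⊕opad) ∥ inner = c2 3a 2c 1a 5c 5c 5c ∥ 28.
Outer hash (tag): sum = 194+58+44+26+92+92+92+40 = 638; mod 256 = 126 → 7e.

7e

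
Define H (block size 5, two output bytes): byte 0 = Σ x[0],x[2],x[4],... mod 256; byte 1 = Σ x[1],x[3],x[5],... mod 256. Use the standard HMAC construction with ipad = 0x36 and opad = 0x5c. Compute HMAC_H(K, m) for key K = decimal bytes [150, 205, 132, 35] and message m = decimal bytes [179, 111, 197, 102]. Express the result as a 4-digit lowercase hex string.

Key decimal bytes [150, 205, 132, 35] = 96 cd 84 23 is 4 bytes ≤ B = 5; zero-pad to 5 bytes: K' = 96 cd 84 23 00.
K' ⊕ ipad = a0 fb b2 15 36.  K' ⊕ opad = ca 91 d8 7f 5c.
Inner input = (K'⊕ipad) ∥ m = a0 fb b2 15 36 ∥ b3 6f c5 66.
Inner hash: even-index sum = 605 mod 256 = 93; odd-index sum = 648 mod 256 = 136 → 5d 88.
Outer input = (K'⊕opad) ∥ inner = ca 91 d8 7f 5c ∥ 5d 88.
Outer hash (tag): even-index sum = 646 mod 256 = 134; odd-index sum = 365 mod 256 = 109 → 86 6d.

866d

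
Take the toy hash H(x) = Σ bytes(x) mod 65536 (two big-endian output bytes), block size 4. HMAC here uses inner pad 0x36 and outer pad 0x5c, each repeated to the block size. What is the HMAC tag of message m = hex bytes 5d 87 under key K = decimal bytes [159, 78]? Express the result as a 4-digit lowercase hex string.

0200

Key decimal bytes [159, 78] = 9f 4e is 2 bytes ≤ B = 4; zero-pad to 4 bytes: K' = 9f 4e 00 00.
K' ⊕ ipad = a9 78 36 36.  K' ⊕ opad = c3 12 5c 5c.
Inner input = (K'⊕ipad) ∥ m = a9 78 36 36 ∥ 5d 87.
Inner hash: sum = 169+120+54+54+93+135 = 625 → 02 71.
Outer input = (K'⊕opad) ∥ inner = c3 12 5c 5c ∥ 02 71.
Outer hash (tag): sum = 195+18+92+92+2+113 = 512 → 02 00.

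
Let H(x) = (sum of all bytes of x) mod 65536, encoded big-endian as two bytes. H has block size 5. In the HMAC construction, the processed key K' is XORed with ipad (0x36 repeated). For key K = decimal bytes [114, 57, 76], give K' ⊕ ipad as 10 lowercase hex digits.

Key decimal bytes [114, 57, 76] = 72 39 4c is 3 bytes ≤ B = 5; zero-pad to 5 bytes: K' = 72 39 4c 00 00.
XOR each byte with 0x36: 72⊕36=44, 39⊕36=0f, 4c⊕36=7a, 00⊕36=36, 00⊕36=36.

440f7a3636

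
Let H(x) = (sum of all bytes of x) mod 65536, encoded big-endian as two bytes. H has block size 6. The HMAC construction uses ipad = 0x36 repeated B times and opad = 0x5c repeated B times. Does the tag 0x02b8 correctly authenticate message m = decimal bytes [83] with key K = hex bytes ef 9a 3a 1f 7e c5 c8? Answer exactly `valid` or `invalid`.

invalid

Key hex bytes ef 9a 3a 1f 7e c5 c8 is 7 bytes > B = 6, so hash it first: H(key) = 03 ed, then zero-pad to 6 bytes: K' = 03 ed 00 00 00 00.
K' ⊕ ipad = 35 db 36 36 36 36; K' ⊕ opad = 5f b1 5c 5c 5c 5c.
Inner hash: sum = 53+219+54+54+54+54+83 = 571 → 02 3b.
Outer hash (recomputed tag): sum = 95+177+92+92+92+92+2+59 = 701 → 02 bd.
Recomputed tag = 02bd; claimed = 02b8 → mismatch.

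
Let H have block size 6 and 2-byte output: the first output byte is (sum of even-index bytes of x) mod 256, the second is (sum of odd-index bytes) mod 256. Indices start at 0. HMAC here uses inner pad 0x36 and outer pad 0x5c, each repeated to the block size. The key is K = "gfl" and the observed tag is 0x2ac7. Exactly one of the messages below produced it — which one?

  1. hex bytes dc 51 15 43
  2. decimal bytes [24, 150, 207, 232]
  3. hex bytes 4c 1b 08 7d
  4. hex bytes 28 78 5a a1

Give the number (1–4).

4

Key "gfl" = 67 66 6c is 3 bytes ≤ B = 6; zero-pad to 6 bytes: K' = 67 66 6c 00 00 00.
K' ⊕ ipad = 51 50 5a 36 36 36; K' ⊕ opad = 3b 3a 30 5c 5c 5c.
m1: inner = H(51 50 5a 36 36 36 dc 51 15 43) = d2 50; tag = H(3b 3a 30 5c 5c 5c d2 50) = 9942
m2: inner = H(51 50 5a 36 36 36 18 96 cf e8) = c8 3a; tag = H(3b 3a 30 5c 5c 5c c8 3a) = 8f2c
m3: inner = H(51 50 5a 36 36 36 4c 1b 08 7d) = 35 54; tag = H(3b 3a 30 5c 5c 5c 35 54) = fc46
m4: inner = H(51 50 5a 36 36 36 28 78 5a a1) = 63 d5; tag = H(3b 3a 30 5c 5c 5c 63 d5) = 2ac7 ← matches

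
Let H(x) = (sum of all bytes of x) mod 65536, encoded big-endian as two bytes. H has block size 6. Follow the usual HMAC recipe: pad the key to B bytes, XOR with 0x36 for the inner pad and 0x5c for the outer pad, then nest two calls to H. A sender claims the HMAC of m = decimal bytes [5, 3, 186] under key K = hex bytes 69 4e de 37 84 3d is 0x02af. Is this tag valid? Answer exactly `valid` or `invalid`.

valid

Key hex bytes 69 4e de 37 84 3d is exactly B = 6 bytes: K' = 69 4e de 37 84 3d.
K' ⊕ ipad = 5f 78 e8 01 b2 0b; K' ⊕ opad = 35 12 82 6b d8 61.
Inner hash: sum = 95+120+232+1+178+11+5+3+186 = 831 → 03 3f.
Outer hash (recomputed tag): sum = 53+18+130+107+216+97+3+63 = 687 → 02 af.
Recomputed tag = 02af; claimed = 02af → match.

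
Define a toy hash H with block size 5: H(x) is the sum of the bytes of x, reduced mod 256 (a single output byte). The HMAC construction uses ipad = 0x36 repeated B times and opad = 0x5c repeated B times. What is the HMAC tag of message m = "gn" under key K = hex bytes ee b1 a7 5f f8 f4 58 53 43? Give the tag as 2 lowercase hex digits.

Key hex bytes ee b1 a7 5f f8 f4 58 53 43 is 9 bytes > B = 5, so hash it first: H(key) = 7f, then zero-pad to 5 bytes: K' = 7f 00 00 00 00.
K' ⊕ ipad = 49 36 36 36 36.  K' ⊕ opad = 23 5c 5c 5c 5c.
Inner input = (K'⊕ipad) ∥ m = 49 36 36 36 36 ∥ 67 6e.
Inner hash: sum = 73+54+54+54+54+103+110 = 502; mod 256 = 246 → f6.
Outer input = (K'⊕opad) ∥ inner = 23 5c 5c 5c 5c ∥ f6.
Outer hash (tag): sum = 35+92+92+92+92+246 = 649; mod 256 = 137 → 89.

89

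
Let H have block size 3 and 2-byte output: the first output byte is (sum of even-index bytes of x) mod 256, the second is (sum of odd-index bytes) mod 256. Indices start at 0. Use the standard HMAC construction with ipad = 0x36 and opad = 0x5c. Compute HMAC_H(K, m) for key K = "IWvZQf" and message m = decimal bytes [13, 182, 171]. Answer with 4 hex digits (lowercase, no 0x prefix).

Key "IWvZQf" = 49 57 76 5a 51 66 is 6 bytes > B = 3, so hash it first: H(key) = 10 17, then zero-pad to 3 bytes: K' = 10 17 00.
K' ⊕ ipad = 26 21 36.  K' ⊕ opad = 4c 4b 5c.
Inner input = (K'⊕ipad) ∥ m = 26 21 36 ∥ 0d b6 ab.
Inner hash: even-index sum = 274 mod 256 = 18; odd-index sum = 217 mod 256 = 217 → 12 d9.
Outer input = (K'⊕opad) ∥ inner = 4c 4b 5c ∥ 12 d9.
Outer hash (tag): even-index sum = 385 mod 256 = 129; odd-index sum = 93 mod 256 = 93 → 81 5d.

815d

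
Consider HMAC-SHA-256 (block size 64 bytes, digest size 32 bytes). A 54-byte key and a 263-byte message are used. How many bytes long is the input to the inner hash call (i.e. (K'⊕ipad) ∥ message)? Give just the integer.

Key is 54 ≤ 64 bytes, zero-padded: |K'| = 64.
Inner input = (K'⊕ipad) ∥ m → 64 + 263 = 327 bytes.

327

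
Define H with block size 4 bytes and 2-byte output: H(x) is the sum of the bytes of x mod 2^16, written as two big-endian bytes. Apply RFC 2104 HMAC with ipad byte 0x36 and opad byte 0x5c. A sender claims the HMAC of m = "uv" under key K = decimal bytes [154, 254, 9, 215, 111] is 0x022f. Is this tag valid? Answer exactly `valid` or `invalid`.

valid

Key decimal bytes [154, 254, 9, 215, 111] = 9a fe 09 d7 6f is 5 bytes > B = 4, so hash it first: H(key) = 02 e7, then zero-pad to 4 bytes: K' = 02 e7 00 00.
K' ⊕ ipad = 34 d1 36 36; K' ⊕ opad = 5e bb 5c 5c.
Inner hash: sum = 52+209+54+54+117+118 = 604 → 02 5c.
Outer hash (recomputed tag): sum = 94+187+92+92+2+92 = 559 → 02 2f.
Recomputed tag = 022f; claimed = 022f → match.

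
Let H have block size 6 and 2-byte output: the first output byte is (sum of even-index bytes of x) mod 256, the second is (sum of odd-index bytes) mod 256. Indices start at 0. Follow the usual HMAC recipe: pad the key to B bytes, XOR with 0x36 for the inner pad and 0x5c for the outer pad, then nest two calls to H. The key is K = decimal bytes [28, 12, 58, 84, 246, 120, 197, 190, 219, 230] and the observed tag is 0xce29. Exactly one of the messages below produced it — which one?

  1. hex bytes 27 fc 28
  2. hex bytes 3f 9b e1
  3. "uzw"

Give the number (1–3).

2

Key decimal bytes [28, 12, 58, 84, 246, 120, 197, 190, 219, 230] = 1c 0c 3a 54 f6 78 c5 be db e6 is 10 bytes > B = 6, so hash it first: H(key) = ec 7c, then zero-pad to 6 bytes: K' = ec 7c 00 00 00 00.
K' ⊕ ipad = da 4a 36 36 36 36; K' ⊕ opad = b0 20 5c 5c 5c 5c.
m1: inner = H(da 4a 36 36 36 36 27 fc 28) = 95 b2; tag = H(b0 20 5c 5c 5c 5c 95 b2) = fd8a
m2: inner = H(da 4a 36 36 36 36 3f 9b e1) = 66 51; tag = H(b0 20 5c 5c 5c 5c 66 51) = ce29 ← matches
m3: inner = H(da 4a 36 36 36 36 75 7a 77) = 32 30; tag = H(b0 20 5c 5c 5c 5c 32 30) = 9a08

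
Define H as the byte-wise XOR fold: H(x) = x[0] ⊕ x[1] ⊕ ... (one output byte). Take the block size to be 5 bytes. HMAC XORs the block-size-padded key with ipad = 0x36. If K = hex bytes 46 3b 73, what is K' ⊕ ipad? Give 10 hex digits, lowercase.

700d453636

Key hex bytes 46 3b 73 is 3 bytes ≤ B = 5; zero-pad to 5 bytes: K' = 46 3b 73 00 00.
XOR each byte with 0x36: 46⊕36=70, 3b⊕36=0d, 73⊕36=45, 00⊕36=36, 00⊕36=36.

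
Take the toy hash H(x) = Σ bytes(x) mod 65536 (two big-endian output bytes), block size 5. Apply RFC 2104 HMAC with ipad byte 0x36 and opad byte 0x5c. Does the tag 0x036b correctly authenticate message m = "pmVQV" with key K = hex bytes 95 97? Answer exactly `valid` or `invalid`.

Key hex bytes 95 97 is 2 bytes ≤ B = 5; zero-pad to 5 bytes: K' = 95 97 00 00 00.
K' ⊕ ipad = a3 a1 36 36 36; K' ⊕ opad = c9 cb 5c 5c 5c.
Inner hash: sum = 163+161+54+54+54+112+109+86+81+86 = 960 → 03 c0.
Outer hash (recomputed tag): sum = 201+203+92+92+92+3+192 = 875 → 03 6b.
Recomputed tag = 036b; claimed = 036b → match.

valid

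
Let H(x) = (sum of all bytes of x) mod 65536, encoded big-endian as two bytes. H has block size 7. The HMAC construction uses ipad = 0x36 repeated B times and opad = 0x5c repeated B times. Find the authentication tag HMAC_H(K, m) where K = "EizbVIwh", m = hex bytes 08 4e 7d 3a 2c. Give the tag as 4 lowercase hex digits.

033b

Key "EizbVIwh" = 45 69 7a 62 56 49 77 68 is 8 bytes > B = 7, so hash it first: H(key) = 03 08, then zero-pad to 7 bytes: K' = 03 08 00 00 00 00 00.
K' ⊕ ipad = 35 3e 36 36 36 36 36.  K' ⊕ opad = 5f 54 5c 5c 5c 5c 5c.
Inner input = (K'⊕ipad) ∥ m = 35 3e 36 36 36 36 36 ∥ 08 4e 7d 3a 2c.
Inner hash: sum = 53+62+54+54+54+54+54+8+78+125+58+44 = 698 → 02 ba.
Outer input = (K'⊕opad) ∥ inner = 5f 54 5c 5c 5c 5c 5c ∥ 02 ba.
Outer hash (tag): sum = 95+84+92+92+92+92+92+2+186 = 827 → 03 3b.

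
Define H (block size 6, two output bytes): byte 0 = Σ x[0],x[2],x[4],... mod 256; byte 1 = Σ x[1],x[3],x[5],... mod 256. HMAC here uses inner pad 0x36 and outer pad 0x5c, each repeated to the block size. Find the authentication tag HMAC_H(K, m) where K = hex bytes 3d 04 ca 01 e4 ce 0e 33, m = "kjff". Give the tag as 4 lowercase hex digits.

697e

Key hex bytes 3d 04 ca 01 e4 ce 0e 33 is 8 bytes > B = 6, so hash it first: H(key) = f9 06, then zero-pad to 6 bytes: K' = f9 06 00 00 00 00.
K' ⊕ ipad = cf 30 36 36 36 36.  K' ⊕ opad = a5 5a 5c 5c 5c 5c.
Inner input = (K'⊕ipad) ∥ m = cf 30 36 36 36 36 ∥ 6b 6a 66 66.
Inner hash: even-index sum = 524 mod 256 = 12; odd-index sum = 364 mod 256 = 108 → 0c 6c.
Outer input = (K'⊕opad) ∥ inner = a5 5a 5c 5c 5c 5c ∥ 0c 6c.
Outer hash (tag): even-index sum = 361 mod 256 = 105; odd-index sum = 382 mod 256 = 126 → 69 7e.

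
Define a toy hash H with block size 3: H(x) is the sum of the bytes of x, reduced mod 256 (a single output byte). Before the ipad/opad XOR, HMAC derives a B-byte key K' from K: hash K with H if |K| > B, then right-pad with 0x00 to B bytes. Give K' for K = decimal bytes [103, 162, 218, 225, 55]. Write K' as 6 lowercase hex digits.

fb0000

|K| = 5 > B = 3, so first hash the key.
H(K): sum = 103+162+218+225+55 = 763; mod 256 = 251 → fb.
Zero-pad H(K) = fb to 3 bytes: K' = fb 00 00.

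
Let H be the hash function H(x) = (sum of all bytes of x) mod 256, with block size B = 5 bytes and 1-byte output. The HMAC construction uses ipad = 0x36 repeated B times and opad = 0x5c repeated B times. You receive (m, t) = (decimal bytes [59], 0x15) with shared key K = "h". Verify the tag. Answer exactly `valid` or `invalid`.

Key "h" = 68 is 1 byte ≤ B = 5; zero-pad to 5 bytes: K' = 68 00 00 00 00.
K' ⊕ ipad = 5e 36 36 36 36; K' ⊕ opad = 34 5c 5c 5c 5c.
Inner hash: sum = 94+54+54+54+54+59 = 369; mod 256 = 113 → 71.
Outer hash (recomputed tag): sum = 52+92+92+92+92+113 = 533; mod 256 = 21 → 15.
Recomputed tag = 15; claimed = 15 → match.

valid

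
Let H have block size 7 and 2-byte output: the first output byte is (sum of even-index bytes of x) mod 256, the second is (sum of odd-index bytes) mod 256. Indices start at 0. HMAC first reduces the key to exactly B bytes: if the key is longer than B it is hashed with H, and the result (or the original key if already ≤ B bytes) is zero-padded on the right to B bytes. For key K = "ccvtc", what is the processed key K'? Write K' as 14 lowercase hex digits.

63637674630000

Key "ccvtc" = 63 63 76 74 63 is 5 bytes ≤ B = 7; zero-pad to 7 bytes: K' = 63 63 76 74 63 00 00.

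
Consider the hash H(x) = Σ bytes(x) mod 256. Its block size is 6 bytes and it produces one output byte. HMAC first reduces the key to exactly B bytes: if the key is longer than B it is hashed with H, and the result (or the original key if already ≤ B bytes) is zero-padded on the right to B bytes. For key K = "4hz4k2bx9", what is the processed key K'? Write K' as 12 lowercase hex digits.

|K| = 9 > B = 6, so first hash the key.
H(K): sum = 52+104+122+52+107+50+98+120+57 = 762; mod 256 = 250 → fa.
Zero-pad H(K) = fa to 6 bytes: K' = fa 00 00 00 00 00.

fa0000000000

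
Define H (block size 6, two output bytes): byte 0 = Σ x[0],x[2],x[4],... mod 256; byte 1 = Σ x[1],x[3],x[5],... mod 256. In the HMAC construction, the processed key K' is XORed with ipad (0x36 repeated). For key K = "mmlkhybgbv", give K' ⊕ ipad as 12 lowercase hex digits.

331836363636

Key "mmlkhybgbv" = 6d 6d 6c 6b 68 79 62 67 62 76 is 10 bytes > B = 6, so hash it first: H(key) = 05 2e, then zero-pad to 6 bytes: K' = 05 2e 00 00 00 00.
XOR each byte with 0x36: 05⊕36=33, 2e⊕36=18, 00⊕36=36, 00⊕36=36, 00⊕36=36, 00⊕36=36.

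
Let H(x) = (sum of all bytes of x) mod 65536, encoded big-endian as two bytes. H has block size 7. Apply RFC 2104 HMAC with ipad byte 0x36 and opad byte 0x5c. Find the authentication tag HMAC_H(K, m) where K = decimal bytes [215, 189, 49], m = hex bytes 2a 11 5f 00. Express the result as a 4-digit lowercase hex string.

0430

Key decimal bytes [215, 189, 49] = d7 bd 31 is 3 bytes ≤ B = 7; zero-pad to 7 bytes: K' = d7 bd 31 00 00 00 00.
K' ⊕ ipad = e1 8b 07 36 36 36 36.  K' ⊕ opad = 8b e1 6d 5c 5c 5c 5c.
Inner input = (K'⊕ipad) ∥ m = e1 8b 07 36 36 36 36 ∥ 2a 11 5f 00.
Inner hash: sum = 225+139+7+54+54+54+54+42+17+95+0 = 741 → 02 e5.
Outer input = (K'⊕opad) ∥ inner = 8b e1 6d 5c 5c 5c 5c ∥ 02 e5.
Outer hash (tag): sum = 139+225+109+92+92+92+92+2+229 = 1072 → 04 30.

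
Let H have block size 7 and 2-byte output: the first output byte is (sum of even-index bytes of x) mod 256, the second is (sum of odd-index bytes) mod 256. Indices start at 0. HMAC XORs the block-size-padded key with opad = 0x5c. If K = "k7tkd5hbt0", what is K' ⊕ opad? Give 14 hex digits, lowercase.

Key "k7tkd5hbt0" = 6b 37 74 6b 64 35 68 62 74 30 is 10 bytes > B = 7, so hash it first: H(key) = 1f 69, then zero-pad to 7 bytes: K' = 1f 69 00 00 00 00 00.
XOR each byte with 0x5c: 1f⊕5c=43, 69⊕5c=35, 00⊕5c=5c, 00⊕5c=5c, 00⊕5c=5c, 00⊕5c=5c, 00⊕5c=5c.

43355c5c5c5c5c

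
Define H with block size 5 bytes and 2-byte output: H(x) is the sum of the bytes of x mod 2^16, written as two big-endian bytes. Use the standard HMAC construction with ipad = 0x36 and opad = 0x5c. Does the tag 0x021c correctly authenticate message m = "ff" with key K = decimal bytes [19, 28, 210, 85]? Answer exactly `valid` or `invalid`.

Key decimal bytes [19, 28, 210, 85] = 13 1c d2 55 is 4 bytes ≤ B = 5; zero-pad to 5 bytes: K' = 13 1c d2 55 00.
K' ⊕ ipad = 25 2a e4 63 36; K' ⊕ opad = 4f 40 8e 09 5c.
Inner hash: sum = 37+42+228+99+54+102+102 = 664 → 02 98.
Outer hash (recomputed tag): sum = 79+64+142+9+92+2+152 = 540 → 02 1c.
Recomputed tag = 021c; claimed = 021c → match.

valid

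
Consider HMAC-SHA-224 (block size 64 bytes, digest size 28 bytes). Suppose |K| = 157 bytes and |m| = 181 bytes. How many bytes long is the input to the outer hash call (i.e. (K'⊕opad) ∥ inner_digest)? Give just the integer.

Key is 157 > 64 bytes, so it is hashed to 28 bytes then zero-padded to 64: |K'| = 64.
Outer input = (K'⊕opad) ∥ H(inner) → 64 + 28 = 92 bytes.

92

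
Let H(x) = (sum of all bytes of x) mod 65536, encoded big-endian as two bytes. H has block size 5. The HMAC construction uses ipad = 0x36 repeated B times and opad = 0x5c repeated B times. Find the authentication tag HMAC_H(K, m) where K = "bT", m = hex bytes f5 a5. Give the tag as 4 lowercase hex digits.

Key "bT" = 62 54 is 2 bytes ≤ B = 5; zero-pad to 5 bytes: K' = 62 54 00 00 00.
K' ⊕ ipad = 54 62 36 36 36.  K' ⊕ opad = 3e 08 5c 5c 5c.
Inner input = (K'⊕ipad) ∥ m = 54 62 36 36 36 ∥ f5 a5.
Inner hash: sum = 84+98+54+54+54+245+165 = 754 → 02 f2.
Outer input = (K'⊕opad) ∥ inner = 3e 08 5c 5c 5c ∥ 02 f2.
Outer hash (tag): sum = 62+8+92+92+92+2+242 = 590 → 02 4e.

024e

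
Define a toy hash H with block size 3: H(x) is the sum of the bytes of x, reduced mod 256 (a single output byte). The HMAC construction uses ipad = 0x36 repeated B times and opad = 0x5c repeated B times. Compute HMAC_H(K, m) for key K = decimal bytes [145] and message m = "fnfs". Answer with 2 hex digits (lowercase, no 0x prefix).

Key decimal bytes [145] = 91 is 1 byte ≤ B = 3; zero-pad to 3 bytes: K' = 91 00 00.
K' ⊕ ipad = a7 36 36.  K' ⊕ opad = cd 5c 5c.
Inner input = (K'⊕ipad) ∥ m = a7 36 36 ∥ 66 6e 66 73.
Inner hash: sum = 167+54+54+102+110+102+115 = 704; mod 256 = 192 → c0.
Outer input = (K'⊕opad) ∥ inner = cd 5c 5c ∥ c0.
Outer hash (tag): sum = 205+92+92+192 = 581; mod 256 = 69 → 45.

45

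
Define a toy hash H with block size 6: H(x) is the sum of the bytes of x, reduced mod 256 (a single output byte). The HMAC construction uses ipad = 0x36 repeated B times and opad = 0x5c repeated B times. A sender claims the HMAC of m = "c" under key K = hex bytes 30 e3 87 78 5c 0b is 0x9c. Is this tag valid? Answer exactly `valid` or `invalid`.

Key hex bytes 30 e3 87 78 5c 0b is exactly B = 6 bytes: K' = 30 e3 87 78 5c 0b.
K' ⊕ ipad = 06 d5 b1 4e 6a 3d; K' ⊕ opad = 6c bf db 24 00 57.
Inner hash: sum = 6+213+177+78+106+61+99 = 740; mod 256 = 228 → e4.
Outer hash (recomputed tag): sum = 108+191+219+36+0+87+228 = 869; mod 256 = 101 → 65.
Recomputed tag = 65; claimed = 9c → mismatch.

invalid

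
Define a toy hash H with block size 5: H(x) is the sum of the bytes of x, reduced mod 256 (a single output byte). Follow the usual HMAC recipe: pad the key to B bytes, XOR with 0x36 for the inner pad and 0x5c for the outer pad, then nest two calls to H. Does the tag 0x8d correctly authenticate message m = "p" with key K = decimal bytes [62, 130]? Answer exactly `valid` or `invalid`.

invalid

Key decimal bytes [62, 130] = 3e 82 is 2 bytes ≤ B = 5; zero-pad to 5 bytes: K' = 3e 82 00 00 00.
K' ⊕ ipad = 08 b4 36 36 36; K' ⊕ opad = 62 de 5c 5c 5c.
Inner hash: sum = 8+180+54+54+54+112 = 462; mod 256 = 206 → ce.
Outer hash (recomputed tag): sum = 98+222+92+92+92+206 = 802; mod 256 = 34 → 22.
Recomputed tag = 22; claimed = 8d → mismatch.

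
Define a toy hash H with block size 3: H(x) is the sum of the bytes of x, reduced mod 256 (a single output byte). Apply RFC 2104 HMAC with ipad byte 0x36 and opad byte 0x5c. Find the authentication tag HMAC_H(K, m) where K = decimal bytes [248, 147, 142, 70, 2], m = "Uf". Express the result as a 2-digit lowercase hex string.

73

Key decimal bytes [248, 147, 142, 70, 2] = f8 93 8e 46 02 is 5 bytes > B = 3, so hash it first: H(key) = 61, then zero-pad to 3 bytes: K' = 61 00 00.
K' ⊕ ipad = 57 36 36.  K' ⊕ opad = 3d 5c 5c.
Inner input = (K'⊕ipad) ∥ m = 57 36 36 ∥ 55 66.
Inner hash: sum = 87+54+54+85+102 = 382; mod 256 = 126 → 7e.
Outer input = (K'⊕opad) ∥ inner = 3d 5c 5c ∥ 7e.
Outer hash (tag): sum = 61+92+92+126 = 371; mod 256 = 115 → 73.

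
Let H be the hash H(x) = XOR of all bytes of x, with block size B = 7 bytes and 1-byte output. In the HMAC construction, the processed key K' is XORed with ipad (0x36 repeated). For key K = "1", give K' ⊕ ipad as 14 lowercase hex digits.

Key "1" = 31 is 1 byte ≤ B = 7; zero-pad to 7 bytes: K' = 31 00 00 00 00 00 00.
XOR each byte with 0x36: 31⊕36=07, 00⊕36=36, 00⊕36=36, 00⊕36=36, 00⊕36=36, 00⊕36=36, 00⊕36=36.

07363636363636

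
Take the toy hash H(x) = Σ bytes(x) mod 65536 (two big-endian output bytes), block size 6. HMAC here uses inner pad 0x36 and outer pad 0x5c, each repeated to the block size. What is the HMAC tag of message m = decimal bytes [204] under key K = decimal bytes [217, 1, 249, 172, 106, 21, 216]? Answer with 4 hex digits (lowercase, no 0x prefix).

Key decimal bytes [217, 1, 249, 172, 106, 21, 216] = d9 01 f9 ac 6a 15 d8 is 7 bytes > B = 6, so hash it first: H(key) = 03 d6, then zero-pad to 6 bytes: K' = 03 d6 00 00 00 00.
K' ⊕ ipad = 35 e0 36 36 36 36.  K' ⊕ opad = 5f 8a 5c 5c 5c 5c.
Inner input = (K'⊕ipad) ∥ m = 35 e0 36 36 36 36 ∥ cc.
Inner hash: sum = 53+224+54+54+54+54+204 = 697 → 02 b9.
Outer input = (K'⊕opad) ∥ inner = 5f 8a 5c 5c 5c 5c ∥ 02 b9.
Outer hash (tag): sum = 95+138+92+92+92+92+2+185 = 788 → 03 14.

0314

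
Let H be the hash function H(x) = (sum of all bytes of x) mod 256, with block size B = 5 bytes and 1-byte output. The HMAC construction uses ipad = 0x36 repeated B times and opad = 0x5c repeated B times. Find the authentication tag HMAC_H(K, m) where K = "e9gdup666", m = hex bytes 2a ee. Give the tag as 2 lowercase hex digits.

Key "e9gdup666" = 65 39 67 64 75 70 36 36 36 is 9 bytes > B = 5, so hash it first: H(key) = f0, then zero-pad to 5 bytes: K' = f0 00 00 00 00.
K' ⊕ ipad = c6 36 36 36 36.  K' ⊕ opad = ac 5c 5c 5c 5c.
Inner input = (K'⊕ipad) ∥ m = c6 36 36 36 36 ∥ 2a ee.
Inner hash: sum = 198+54+54+54+54+42+238 = 694; mod 256 = 182 → b6.
Outer input = (K'⊕opad) ∥ inner = ac 5c 5c 5c 5c ∥ b6.
Outer hash (tag): sum = 172+92+92+92+92+182 = 722; mod 256 = 210 → d2.

d2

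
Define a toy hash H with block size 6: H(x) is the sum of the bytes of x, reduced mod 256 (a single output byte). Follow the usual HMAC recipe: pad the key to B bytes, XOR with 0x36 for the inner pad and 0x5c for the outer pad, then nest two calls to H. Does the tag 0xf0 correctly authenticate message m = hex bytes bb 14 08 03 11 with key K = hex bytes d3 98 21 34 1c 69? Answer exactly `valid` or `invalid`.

Key hex bytes d3 98 21 34 1c 69 is exactly B = 6 bytes: K' = d3 98 21 34 1c 69.
K' ⊕ ipad = e5 ae 17 02 2a 5f; K' ⊕ opad = 8f c4 7d 68 40 35.
Inner hash: sum = 229+174+23+2+42+95+187+20+8+3+17 = 800; mod 256 = 32 → 20.
Outer hash (recomputed tag): sum = 143+196+125+104+64+53+32 = 717; mod 256 = 205 → cd.
Recomputed tag = cd; claimed = f0 → mismatch.

invalid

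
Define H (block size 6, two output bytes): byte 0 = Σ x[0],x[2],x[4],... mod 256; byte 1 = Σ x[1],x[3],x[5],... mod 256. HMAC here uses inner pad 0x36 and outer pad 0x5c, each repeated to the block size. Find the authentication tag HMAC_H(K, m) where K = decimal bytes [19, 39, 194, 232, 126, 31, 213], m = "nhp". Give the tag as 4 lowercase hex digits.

9416

Key decimal bytes [19, 39, 194, 232, 126, 31, 213] = 13 27 c2 e8 7e 1f d5 is 7 bytes > B = 6, so hash it first: H(key) = 28 2e, then zero-pad to 6 bytes: K' = 28 2e 00 00 00 00.
K' ⊕ ipad = 1e 18 36 36 36 36.  K' ⊕ opad = 74 72 5c 5c 5c 5c.
Inner input = (K'⊕ipad) ∥ m = 1e 18 36 36 36 36 ∥ 6e 68 70.
Inner hash: even-index sum = 360 mod 256 = 104; odd-index sum = 236 mod 256 = 236 → 68 ec.
Outer input = (K'⊕opad) ∥ inner = 74 72 5c 5c 5c 5c ∥ 68 ec.
Outer hash (tag): even-index sum = 404 mod 256 = 148; odd-index sum = 534 mod 256 = 22 → 94 16.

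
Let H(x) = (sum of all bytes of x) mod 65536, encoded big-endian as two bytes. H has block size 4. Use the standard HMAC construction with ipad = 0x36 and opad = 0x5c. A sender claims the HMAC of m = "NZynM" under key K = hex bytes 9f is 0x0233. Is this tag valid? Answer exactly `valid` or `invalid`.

invalid

Key hex bytes 9f is 1 byte ≤ B = 4; zero-pad to 4 bytes: K' = 9f 00 00 00.
K' ⊕ ipad = a9 36 36 36; K' ⊕ opad = c3 5c 5c 5c.
Inner hash: sum = 169+54+54+54+78+90+121+110+77 = 807 → 03 27.
Outer hash (recomputed tag): sum = 195+92+92+92+3+39 = 513 → 02 01.
Recomputed tag = 0201; claimed = 0233 → mismatch.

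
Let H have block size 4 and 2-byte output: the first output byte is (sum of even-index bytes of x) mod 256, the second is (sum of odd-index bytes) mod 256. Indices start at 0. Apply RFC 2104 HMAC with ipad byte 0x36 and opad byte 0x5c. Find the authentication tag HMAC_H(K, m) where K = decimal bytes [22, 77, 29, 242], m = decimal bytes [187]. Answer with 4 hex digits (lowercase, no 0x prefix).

91fe

Key decimal bytes [22, 77, 29, 242] = 16 4d 1d f2 is exactly B = 4 bytes: K' = 16 4d 1d f2.
K' ⊕ ipad = 20 7b 2b c4.  K' ⊕ opad = 4a 11 41 ae.
Inner input = (K'⊕ipad) ∥ m = 20 7b 2b c4 ∥ bb.
Inner hash: even-index sum = 262 mod 256 = 6; odd-index sum = 319 mod 256 = 63 → 06 3f.
Outer input = (K'⊕opad) ∥ inner = 4a 11 41 ae ∥ 06 3f.
Outer hash (tag): even-index sum = 145 mod 256 = 145; odd-index sum = 254 mod 256 = 254 → 91 fe.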